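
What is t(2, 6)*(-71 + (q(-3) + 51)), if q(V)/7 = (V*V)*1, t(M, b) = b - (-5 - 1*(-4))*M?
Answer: 344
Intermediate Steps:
t(M, b) = M + b (t(M, b) = b - (-5 + 4)*M = b - (-1)*M = b + M = M + b)
q(V) = 7*V² (q(V) = 7*((V*V)*1) = 7*(V²*1) = 7*V²)
t(2, 6)*(-71 + (q(-3) + 51)) = (2 + 6)*(-71 + (7*(-3)² + 51)) = 8*(-71 + (7*9 + 51)) = 8*(-71 + (63 + 51)) = 8*(-71 + 114) = 8*43 = 344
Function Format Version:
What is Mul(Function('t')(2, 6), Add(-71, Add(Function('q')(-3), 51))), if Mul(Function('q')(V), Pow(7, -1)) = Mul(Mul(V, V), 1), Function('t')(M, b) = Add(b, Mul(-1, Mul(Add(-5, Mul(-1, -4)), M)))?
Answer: 344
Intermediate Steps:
Function('t')(M, b) = Add(M, b) (Function('t')(M, b) = Add(b, Mul(-1, Mul(Add(-5, 4), M))) = Add(b, Mul(-1, Mul(-1, M))) = Add(b, M) = Add(M, b))
Function('q')(V) = Mul(7, Pow(V, 2)) (Function('q')(V) = Mul(7, Mul(Mul(V, V), 1)) = Mul(7, Mul(Pow(V, 2), 1)) = Mul(7, Pow(V, 2)))
Mul(Function('t')(2, 6), Add(-71, Add(Function('q')(-3), 51))) = Mul(Add(2, 6), Add(-71, Add(Mul(7, Pow(-3, 2)), 51))) = Mul(8, Add(-71, Add(Mul(7, 9), 51))) = Mul(8, Add(-71, Add(63, 51))) = Mul(8, Add(-71, 114)) = Mul(8, 43) = 344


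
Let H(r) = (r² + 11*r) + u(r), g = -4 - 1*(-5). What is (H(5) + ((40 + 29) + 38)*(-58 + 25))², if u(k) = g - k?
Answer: 11937025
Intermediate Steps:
g = 1 (g = -4 + 5 = 1)
u(k) = 1 - k
H(r) = 1 + r² + 10*r (H(r) = (r² + 11*r) + (1 - r) = 1 + r² + 10*r)
(H(5) + ((40 + 29) + 38)*(-58 + 25))² = ((1 + 5² + 10*5) + ((40 + 29) + 38)*(-58 + 25))² = ((1 + 25 + 50) + (69 + 38)*(-33))² = (76 + 107*(-33))² = (76 - 3531)² = (-3455)² = 11937025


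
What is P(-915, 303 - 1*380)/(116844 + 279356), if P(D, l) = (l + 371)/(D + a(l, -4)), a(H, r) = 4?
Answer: -21/25781300 ≈ -8.1454e-7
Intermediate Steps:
P(D, l) = (371 + l)/(4 + D) (P(D, l) = (l + 371)/(D + 4) = (371 + l)/(4 + D))
P(-915, 303 - 1*380)/(116844 + 279356) = ((371 + (303 - 1*380))/(4 - 915))/(116844 + 279356) = ((371 + (303 - 380))/(-911))/396200 = -(371 - 77)/911*(1/396200) = -1/911*294*(1/396200) = -294/911*1/396200 = -21/25781300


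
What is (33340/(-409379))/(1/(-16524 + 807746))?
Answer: -26379341480/409379 ≈ -64437.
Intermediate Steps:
(33340/(-409379))/(1/(-16524 + 807746)) = (33340*(-1/409379))/(1/791222) = -33340/(409379*1/791222) = -33340/409379*791222 = -26379341480/409379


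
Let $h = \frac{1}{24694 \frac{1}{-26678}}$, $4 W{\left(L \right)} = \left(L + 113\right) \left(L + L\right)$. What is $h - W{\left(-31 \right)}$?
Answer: $\frac{15679698}{12347} \approx 1269.9$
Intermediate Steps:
$W{\left(L \right)} = \frac{L \left(113 + L\right)}{2}$ ($W{\left(L \right)} = \frac{\left(L + 113\right) \left(L + L\right)}{4} = \frac{\left(113 + L\right) 2 L}{4} = \frac{2 L \left(113 + L\right)}{4} = \frac{L \left(113 + L\right)}{2}$)
$h = - \frac{13339}{12347}$ ($h = \frac{1}{24694 \left(- \frac{1}{26678}\right)} = \frac{1}{- \frac{12347}{13339}} = - \frac{13339}{12347} \approx -1.0803$)
$h - W{\left(-31 \right)} = - \frac{13339}{12347} - \frac{1}{2} \left(-31\right) \left(113 - 31\right) = - \frac{13339}{12347} - \frac{1}{2} \left(-31\right) 82 = - \frac{13339}{12347} - -1271 = - \frac{13339}{12347} + 1271 = \frac{15679698}{12347}$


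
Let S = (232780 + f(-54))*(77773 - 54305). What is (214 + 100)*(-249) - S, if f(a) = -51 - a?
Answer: -5463029630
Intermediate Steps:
S = 5462951444 (S = (232780 + (-51 - 1*(-54)))*(77773 - 54305) = (232780 + (-51 + 54))*23468 = (232780 + 3)*23468 = 232783*23468 = 5462951444)
(214 + 100)*(-249) - S = (214 + 100)*(-249) - 1*5462951444 = 314*(-249) - 5462951444 = -78186 - 5462951444 = -5463029630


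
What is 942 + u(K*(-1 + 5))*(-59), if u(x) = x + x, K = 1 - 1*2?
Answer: 1414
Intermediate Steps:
K = -1 (K = 1 - 2 = -1)
u(x) = 2*x
942 + u(K*(-1 + 5))*(-59) = 942 + (2*(-(-1 + 5)))*(-59) = 942 + (2*(-1*4))*(-59) = 942 + (2*(-4))*(-59) = 942 - 8*(-59) = 942 + 472 = 1414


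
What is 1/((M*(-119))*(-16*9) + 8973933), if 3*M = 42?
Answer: 1/9213837 ≈ 1.0853e-7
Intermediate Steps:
M = 14 (M = (⅓)*42 = 14)
1/((M*(-119))*(-16*9) + 8973933) = 1/((14*(-119))*(-16*9) + 8973933) = 1/(-1666*(-144) + 8973933) = 1/(239904 + 8973933) = 1/9213837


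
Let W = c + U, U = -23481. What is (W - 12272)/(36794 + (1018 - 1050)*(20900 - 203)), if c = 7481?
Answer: 14136/312755 ≈ 0.045198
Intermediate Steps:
W = -16000 (W = 7481 - 23481 = -16000)
(W - 12272)/(36794 + (1018 - 1050)*(20900 - 203)) = (-16000 - 12272)/(36794 + (1018 - 1050)*(20900 - 203)) = -28272/(36794 - 32*20697) = -28272/(36794 - 662304) = -28272/(-625510) = -28272*(-1/625510) = 14136/312755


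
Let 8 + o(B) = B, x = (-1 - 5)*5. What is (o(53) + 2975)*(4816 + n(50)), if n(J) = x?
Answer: 14453720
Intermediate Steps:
x = -30 (x = -6*5 = -30)
o(B) = -8 + B
n(J) = -30
(o(53) + 2975)*(4816 + n(50)) = ((-8 + 53) + 2975)*(4816 - 30) = (45 + 2975)*4786 = 3020*4786 = 14453720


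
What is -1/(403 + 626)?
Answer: -1/1029 ≈ -0.00097182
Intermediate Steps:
-1/(403 + 626) = -1/1029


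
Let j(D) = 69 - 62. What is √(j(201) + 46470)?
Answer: √46477 ≈ 215.59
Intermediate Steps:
j(D) = 7
√(j(201) + 46470) = √(7 + 46470) = √46477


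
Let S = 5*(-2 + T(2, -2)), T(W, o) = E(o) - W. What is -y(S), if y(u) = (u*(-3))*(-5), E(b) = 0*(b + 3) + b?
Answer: 450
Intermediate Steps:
E(b) = b (E(b) = 0*(3 + b) + b = 0 + b = b)
T(W, o) = o - W
S = -30 (S = 5*(-2 + (-2 - 1*2)) = 5*(-2 + (-2 - 2)) = 5*(-2 - 4) = 5*(-6) = -30)
y(u) = 15*u (y(u) = -3*u*(-5) = 15*u)
-y(S) = -15*(-30) = -1*(-450) = 450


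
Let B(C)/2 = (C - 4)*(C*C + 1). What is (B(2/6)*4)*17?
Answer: -14960/27 ≈ -554.07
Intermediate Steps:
B(C) = 2*(1 + C**2)*(-4 + C) (B(C) = 2*((C - 4)*(C*C + 1)) = 2*((-4 + C)*(C**2 + 1)) = 2*((-4 + C)*(1 + C**2)) = 2*((1 + C**2)*(-4 + C)) = 2*(1 + C**2)*(-4 + C))
(B(2/6)*4)*17 = ((-8 - 8*(2/6)**2 + 2*(2/6) + 2*(2/6)**3)*4)*17 = ((-8 - 8*(2*(1/6))**2 + 2*(2*(1/6)) + 2*(2*(1/6))**3)*4)*17 = ((-8 - 8*(1/3)**2 + 2*(1/3) + 2*(1/3)**3)*4)*17 = ((-8 - 8*1/9 + 2/3 + 2*(1/27))*4)*17 = ((-8 - 8/9 + 2/3 + 2/27)*4)*17 = -220/27*4*17 = -880/27*17 = -14960/27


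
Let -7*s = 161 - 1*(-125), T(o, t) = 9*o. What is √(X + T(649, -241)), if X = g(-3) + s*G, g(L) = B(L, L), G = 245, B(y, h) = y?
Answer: 2*I*√1043 ≈ 64.591*I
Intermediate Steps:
s = -286/7 (s = -(161 - 1*(-125))/7 = -(161 + 125)/7 = -⅐*286 = -286/7 ≈ -40.857)
g(L) = L
X = -10013 (X = -3 - 286/7*245 = -3 - 10010 = -10013)
√(X + T(649, -241)) = √(-10013 + 9*649) = √(-10013 + 5841) = √(-4172) = 2*I*√1043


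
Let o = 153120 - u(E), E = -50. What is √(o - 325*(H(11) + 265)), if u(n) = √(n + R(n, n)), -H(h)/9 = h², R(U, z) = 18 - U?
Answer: √(420920 - 3*√2) ≈ 648.78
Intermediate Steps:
H(h) = -9*h²
u(n) = 3*√2 (u(n) = √(n + (18 - n)) = √18 = 3*√2)
o = 153120 - 3*√2 ≈ 1.5312e+5
√(o - 325*(H(11) + 265)) = √((153120 - 3*√2) - 325*(-9*11² + 265)) = √((153120 - 3*√2) - 325*(-9*121 + 265)) = √((153120 - 3*√2) - 325*(-1089 + 265)) = √((153120 - 3*√2) - 325*(-824)) = √((153120 - 3*√2) + 267800) = √(420920 - 3*√2)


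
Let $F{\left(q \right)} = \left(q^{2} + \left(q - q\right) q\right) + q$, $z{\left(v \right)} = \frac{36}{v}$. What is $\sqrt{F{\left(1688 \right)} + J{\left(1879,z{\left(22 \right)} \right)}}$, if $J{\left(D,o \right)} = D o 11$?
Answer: $\sqrt{2884854} \approx 1698.5$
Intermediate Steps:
$J{\left(D,o \right)} = 11 D o$
$F{\left(q \right)} = q + q^{2}$ ($F{\left(q \right)} = \left(q^{2} + 0 q\right) + q = \left(q^{2} + 0\right) + q = q^{2} + q = q + q^{2}$)
$\sqrt{F{\left(1688 \right)} + J{\left(1879,z{\left(22 \right)} \right)}} = \sqrt{1688 \left(1 + 1688\right) + 11 \cdot 1879 \cdot \frac{36}{22}} = \sqrt{1688 \cdot 1689 + 11 \cdot 1879 \cdot 36 \cdot \frac{1}{22}} = \sqrt{2851032 + 11 \cdot 1879 \cdot \frac{18}{11}} = \sqrt{2851032 + 33822} = \sqrt{2884854}$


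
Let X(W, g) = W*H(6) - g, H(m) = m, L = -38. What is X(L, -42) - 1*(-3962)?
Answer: 3776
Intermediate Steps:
X(W, g) = -g + 6*W (X(W, g) = W*6 - g = 6*W - g = -g + 6*W)
X(L, -42) - 1*(-3962) = (-1*(-42) + 6*(-38)) - 1*(-3962) = (42 - 228) + 3962 = -186 + 3962 = 3776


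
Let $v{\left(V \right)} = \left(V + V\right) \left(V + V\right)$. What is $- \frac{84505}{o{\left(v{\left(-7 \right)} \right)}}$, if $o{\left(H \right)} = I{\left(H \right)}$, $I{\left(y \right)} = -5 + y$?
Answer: $- \frac{84505}{191} \approx -442.43$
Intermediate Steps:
$v{\left(V \right)} = 4 V^{2}$ ($v{\left(V \right)} = 2 V 2 V = 4 V^{2}$)
$o{\left(H \right)} = -5 + H$
$- \frac{84505}{o{\left(v{\left(-7 \right)} \right)}} = - \frac{84505}{-5 + 4 \left(-7\right)^{2}} = - \frac{84505}{-5 + 4 \cdot 49} = - \frac{84505}{-5 + 196} = - \frac{84505}{191}$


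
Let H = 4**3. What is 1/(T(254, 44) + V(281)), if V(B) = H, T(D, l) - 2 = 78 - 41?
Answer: 1/103 ≈ 0.0097087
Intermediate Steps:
T(D, l) = 39 (T(D, l) = 2 + (78 - 41) = 2 + 37 = 39)
H = 64
V(B) = 64
1/(T(254, 44) + V(281)) = 1/(39 + 64) = 1/103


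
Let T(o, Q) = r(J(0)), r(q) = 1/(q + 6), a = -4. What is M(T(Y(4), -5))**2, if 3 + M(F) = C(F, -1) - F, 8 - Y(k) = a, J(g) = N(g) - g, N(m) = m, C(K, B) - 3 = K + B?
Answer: 1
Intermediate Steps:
C(K, B) = 3 + B + K (C(K, B) = 3 + (K + B) = 3 + (B + K) = 3 + B + K)
J(g) = 0 (J(g) = g - g = 0)
Y(k) = 12 (Y(k) = 8 - 1*(-4) = 8 + 4 = 12)
r(q) = 1/(6 + q)
T(o, Q) = 1/6 (T(o, Q) = 1/(6 + 0) = 1/6)
M(F) = -1 (M(F) = -3 + ((3 - 1 + F) - F) = -3 + ((2 + F) - F) = -3 + 2 = -1)
M(T(Y(4), -5))**2 = (-1)**2 = 1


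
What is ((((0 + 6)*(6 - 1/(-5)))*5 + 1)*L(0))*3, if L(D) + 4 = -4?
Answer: -4488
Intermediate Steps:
L(D) = -8 (L(D) = -4 - 4 = -8)
((((0 + 6)*(6 - 1/(-5)))*5 + 1)*L(0))*3 = ((((0 + 6)*(6 - 1/(-5)))*5 + 1)*(-8))*3 = (((6*(6 - 1*(-1/5)))*5 + 1)*(-8))*3 = (((6*(6 + 1/5))*5 + 1)*(-8))*3 = (((6*(31/5))*5 + 1)*(-8))*3 = (((186/5)*5 + 1)*(-8))*3 = ((186 + 1)*(-8))*3 = (187*(-8))*3 = -1496*3 = -4488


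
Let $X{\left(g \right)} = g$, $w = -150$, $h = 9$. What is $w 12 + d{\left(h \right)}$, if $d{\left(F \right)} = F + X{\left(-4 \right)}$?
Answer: $-1795$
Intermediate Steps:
$d{\left(F \right)} = -4 + F$ ($d{\left(F \right)} = F - 4 = -4 + F$)
$w 12 + d{\left(h \right)} = \left(-150\right) 12 + \left(-4 + 9\right) = -1800 + 5 = -1795$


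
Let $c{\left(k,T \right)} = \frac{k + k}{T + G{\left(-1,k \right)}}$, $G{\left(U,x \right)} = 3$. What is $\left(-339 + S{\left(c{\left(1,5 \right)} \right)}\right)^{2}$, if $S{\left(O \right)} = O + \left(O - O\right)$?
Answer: $\frac{1836025}{16} \approx 1.1475 \cdot 10^{5}$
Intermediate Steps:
$c{\left(k,T \right)} = \frac{2 k}{3 + T}$ ($c{\left(k,T \right)} = \frac{k + k}{T + 3} = \frac{2 k}{3 + T}$)
$S{\left(O \right)} = O$ ($S{\left(O \right)} = O + 0 = O$)
$\left(-339 + S{\left(c{\left(1,5 \right)} \right)}\right)^{2} = \left(-339 + 2 \cdot 1 \frac{1}{3 + 5}\right)^{2} = \left(-339 + 2 \cdot 1 \cdot \frac{1}{8}\right)^{2} = \left(-339 + \frac{1}{4}\right)^{2} = \left(- \frac{1355}{4}\right)^{2} = \frac{1836025}{16}$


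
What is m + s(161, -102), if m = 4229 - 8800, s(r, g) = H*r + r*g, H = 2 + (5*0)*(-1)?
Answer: -20671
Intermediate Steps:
H = 2 (H = 2 + 0*(-1) = 2 + 0 = 2)
s(r, g) = 2*r + g*r (s(r, g) = 2*r + r*g = 2*r + g*r)
m = -4571
m + s(161, -102) = -4571 + 161*(2 - 102) = -4571 + 161*(-100) = -4571 - 16100 = -20671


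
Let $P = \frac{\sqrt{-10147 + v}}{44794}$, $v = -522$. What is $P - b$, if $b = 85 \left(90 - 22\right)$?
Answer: $-5780 + \frac{i \sqrt{10669}}{44794} \approx -5780.0 + 0.0023059 i$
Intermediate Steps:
$P = \frac{i \sqrt{10669}}{44794}$ ($P = \frac{\sqrt{-10147 - 522}}{44794} = \sqrt{-10669} \cdot \frac{1}{44794} = i \sqrt{10669} \cdot \frac{1}{44794} = \frac{i \sqrt{10669}}{44794} \approx 0.0023059 i$)
$b = 5780$ ($b = 85 \cdot 68 = 5780$)
$P - b = \frac{i \sqrt{10669}}{44794} - 5780 = -5780 + \frac{i \sqrt{10669}}{44794}$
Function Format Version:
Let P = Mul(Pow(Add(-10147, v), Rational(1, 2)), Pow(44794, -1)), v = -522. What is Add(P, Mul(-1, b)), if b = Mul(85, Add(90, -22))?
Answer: Add(-5780, Mul(Rational(1, 44794), I, Pow(10669, Rational(1, 2)))) ≈ Add(-5780.0, Mul(0.0023059, I))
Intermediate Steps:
P = Mul(Rational(1, 44794), I, Pow(10669, Rational(1, 2))) (P = Mul(Pow(Add(-10147, -522), Rational(1, 2)), Pow(44794, -1)) = Mul(Pow(-10669, Rational(1, 2)), Rational(1, 44794)) = Mul(Mul(I, Pow(10669, Rational(1, 2))), Rational(1, 44794)) = Mul(Rational(1, 44794), I, Pow(10669, Rational(1, 2))) ≈ Mul(0.0023059, I))
b = 5780 (b = Mul(85, 68) = 5780)
Add(P, Mul(-1, b)) = Add(Mul(Rational(1, 44794), I, Pow(10669, Rational(1, 2))), Mul(-1, 5780)) = Add(Mul(Rational(1, 44794), I, Pow(10669, Rational(1, 2))), -5780) = Add(-5780, Mul(Rational(1, 44794), I, Pow(10669, Rational(1, 2))))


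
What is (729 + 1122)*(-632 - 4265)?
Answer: -9064347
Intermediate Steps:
(729 + 1122)*(-632 - 4265) = 1851*(-4897) = -9064347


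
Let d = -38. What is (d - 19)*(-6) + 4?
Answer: 346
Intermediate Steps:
(d - 19)*(-6) + 4 = (-38 - 19)*(-6) + 4 = -57*(-6) + 4 = 342 + 4 = 346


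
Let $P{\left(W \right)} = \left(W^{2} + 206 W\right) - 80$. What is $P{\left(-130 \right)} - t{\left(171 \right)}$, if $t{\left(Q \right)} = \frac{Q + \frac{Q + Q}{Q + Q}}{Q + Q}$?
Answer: $- \frac{1703246}{171} \approx -9960.5$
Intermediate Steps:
$P{\left(W \right)} = -80 + W^{2} + 206 W$
$t{\left(Q \right)} = \frac{1 + Q}{2 Q}$ ($t{\left(Q \right)} = \frac{Q + \frac{2 Q}{2 Q}}{2 Q} = \left(Q + 2 Q \frac{1}{2 Q}\right) \frac{1}{2 Q} = \left(Q + 1\right) \frac{1}{2 Q} = \left(1 + Q\right) \frac{1}{2 Q} = \frac{1 + Q}{2 Q}$)
$P{\left(-130 \right)} - t{\left(171 \right)} = \left(-80 + \left(-130\right)^{2} + 206 \left(-130\right)\right) - \frac{1 + 171}{2 \cdot 171} = \left(-80 + 16900 - 26780\right) - \frac{1}{2} \cdot \frac{1}{171} \cdot 172 = -9960 - \frac{86}{171} = - \frac{1703246}{171}$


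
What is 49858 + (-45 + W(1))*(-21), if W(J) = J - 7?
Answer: 50929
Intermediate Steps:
W(J) = -7 + J
49858 + (-45 + W(1))*(-21) = 49858 + (-45 + (-7 + 1))*(-21) = 49858 + (-45 - 6)*(-21) = 49858 - 51*(-21) = 49858 + 1071 = 50929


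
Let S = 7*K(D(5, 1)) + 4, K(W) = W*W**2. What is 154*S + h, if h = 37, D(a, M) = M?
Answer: 1731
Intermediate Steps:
K(W) = W**3
S = 11 (S = 7*1**3 + 4 = 7*1 + 4 = 7 + 4 = 11)
154*S + h = 154*11 + 37 = 1694 + 37 = 1731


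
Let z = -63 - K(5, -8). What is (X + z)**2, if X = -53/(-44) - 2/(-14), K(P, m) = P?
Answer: 421439841/94864 ≈ 4442.6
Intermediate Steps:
X = 415/308 (X = -53*(-1/44) - 2*(-1/14) = 53/44 + 1/7 = 415/308 ≈ 1.3474)
z = -68 (z = -63 - 1*5 = -63 - 5 = -68)
(X + z)**2 = (415/308 - 68)**2 = (-20529/308)**2 = 421439841/94864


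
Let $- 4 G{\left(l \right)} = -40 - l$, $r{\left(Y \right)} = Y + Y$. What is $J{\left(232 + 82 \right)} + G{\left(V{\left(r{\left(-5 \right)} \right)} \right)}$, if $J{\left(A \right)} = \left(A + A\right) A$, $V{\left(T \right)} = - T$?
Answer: $\frac{394409}{2} \approx 1.972 \cdot 10^{5}$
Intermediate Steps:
$r{\left(Y \right)} = 2 Y$
$J{\left(A \right)} = 2 A^{2}$ ($J{\left(A \right)} = 2 A A = 2 A^{2}$)
$G{\left(l \right)} = 10 + \frac{l}{4}$ ($G{\left(l \right)} = - \frac{-40 - l}{4} = 10 + \frac{l}{4}$)
$J{\left(232 + 82 \right)} + G{\left(V{\left(r{\left(-5 \right)} \right)} \right)} = 2 \left(232 + 82\right)^{2} + \left(10 + \frac{\left(-1\right) 2 \left(-5\right)}{4}\right) = 2 \cdot 314^{2} + \left(10 + \frac{\left(-1\right) \left(-10\right)}{4}\right) = 2 \cdot 98596 + \left(10 + \frac{1}{4} \cdot 10\right) = 197192 + \left(10 + \frac{5}{2}\right) = 197192 + \frac{25}{2} = \frac{394409}{2}$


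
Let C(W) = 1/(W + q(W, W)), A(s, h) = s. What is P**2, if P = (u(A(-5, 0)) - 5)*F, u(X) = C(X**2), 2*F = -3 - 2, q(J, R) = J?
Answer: 62001/400 ≈ 155.00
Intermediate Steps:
F = -5/2 (F = (-3 - 2)/2 = (1/2)*(-5) = -5/2 ≈ -2.5000)
C(W) = 1/(2*W) (C(W) = 1/(W + W) = 1/(2*W))
u(X) = 1/(2*X**2) (u(X) = 1/(2*(X**2)) = 1/(2*X**2))
P = 249/20 (P = ((1/2)/(-5)**2 - 5)*(-5/2) = ((1/2)*(1/25) - 5)*(-5/2) = (1/50 - 5)*(-5/2) = -249/50*(-5/2) = 249/20 ≈ 12.450)
P**2 = (249/20)**2 = 62001/400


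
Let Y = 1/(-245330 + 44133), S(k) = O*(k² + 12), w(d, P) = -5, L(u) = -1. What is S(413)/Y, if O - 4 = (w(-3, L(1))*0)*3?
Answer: -137281541828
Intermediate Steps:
O = 4 (O = 4 - 5*0*3 = 4 + 0*3 = 4 + 0 = 4)
S(k) = 48 + 4*k² (S(k) = 4*(k² + 12) = 4*(12 + k²) = 48 + 4*k²)
Y = -1/201197 (Y = 1/(-201197) = -1/201197 ≈ -4.9703e-6)
S(413)/Y = (48 + 4*413²)/(-1/201197) = (48 + 4*170569)*(-201197) = (48 + 682276)*(-201197) = 682324*(-201197) = -137281541828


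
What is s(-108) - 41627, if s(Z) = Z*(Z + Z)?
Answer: -18299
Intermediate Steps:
s(Z) = 2*Z² (s(Z) = Z*(2*Z) = 2*Z²)
s(-108) - 41627 = 2*(-108)² - 41627 = 2*11664 - 41627 = 23328 - 41627 = -18299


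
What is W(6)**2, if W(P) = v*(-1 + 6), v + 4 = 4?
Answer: 0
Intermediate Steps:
v = 0 (v = -4 + 4 = 0)
W(P) = 0 (W(P) = 0*(-1 + 6) = 0*5 = 0)
W(6)**2 = 0**2 = 0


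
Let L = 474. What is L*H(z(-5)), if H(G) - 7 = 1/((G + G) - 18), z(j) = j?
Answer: 46215/14 ≈ 3301.1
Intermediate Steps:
H(G) = 7 + 1/(-18 + 2*G) (H(G) = 7 + 1/((G + G) - 18) = 7 + 1/(2*G - 18) = 7 + 1/(-18 + 2*G))
L*H(z(-5)) = 474*((-125 + 14*(-5))/(2*(-9 - 5))) = 474*((½)*(-125 - 70)/(-14)) = 474*((½)*(-1/14)*(-195)) = 474*(195/28) = 46215/14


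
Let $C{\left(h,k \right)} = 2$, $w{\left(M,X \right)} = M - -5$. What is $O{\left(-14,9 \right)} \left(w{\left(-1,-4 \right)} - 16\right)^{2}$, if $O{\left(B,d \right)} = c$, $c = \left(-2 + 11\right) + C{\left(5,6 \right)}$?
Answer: $1584$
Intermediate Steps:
$w{\left(M,X \right)} = 5 + M$ ($w{\left(M,X \right)} = M + 5 = 5 + M$)
$c = 11$ ($c = \left(-2 + 11\right) + 2 = 9 + 2 = 11$)
$O{\left(B,d \right)} = 11$
$O{\left(-14,9 \right)} \left(w{\left(-1,-4 \right)} - 16\right)^{2} = 11 \left(\left(5 - 1\right) - 16\right)^{2} = 11 \left(4 - 16\right)^{2} = 11 \left(-12\right)^{2} = 11 \cdot 144 = 1584$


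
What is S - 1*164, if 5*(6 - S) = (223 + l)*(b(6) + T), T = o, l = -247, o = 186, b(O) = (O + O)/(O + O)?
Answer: 3698/5 ≈ 739.60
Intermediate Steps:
b(O) = 1 (b(O) = (2*O)/((2*O)) = (2*O)*(1/(2*O)) = 1)
T = 186
S = 4518/5 (S = 6 - (223 - 247)*(1 + 186)/5 = 6 - (-24)*187/5 = 6 - ⅕*(-4488) = 6 + 4488/5 = 4518/5 ≈ 903.60)
S - 1*164 = 4518/5 - 1*164 = 4518/5 - 164 = 3698/5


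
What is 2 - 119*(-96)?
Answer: 11426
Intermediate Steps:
2 - 119*(-96) = 2 + 11424 = 11426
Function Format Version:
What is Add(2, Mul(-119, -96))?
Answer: 11426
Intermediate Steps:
Add(2, Mul(-119, -96)) = Add(2, 11424) = 11426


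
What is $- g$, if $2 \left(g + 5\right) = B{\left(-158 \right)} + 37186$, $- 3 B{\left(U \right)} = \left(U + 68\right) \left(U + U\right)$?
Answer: $-13848$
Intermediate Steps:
$B{\left(U \right)} = - \frac{2 U \left(68 + U\right)}{3}$ ($B{\left(U \right)} = - \frac{\left(U + 68\right) \left(U + U\right)}{3} = - \frac{\left(68 + U\right) 2 U}{3} = - \frac{2 U \left(68 + U\right)}{3}$)
$g = 13848$ ($g = -5 + \frac{\left(- \frac{2}{3}\right) \left(-158\right) \left(68 - 158\right) + 37186}{2} = -5 + \frac{\left(- \frac{2}{3}\right) \left(-158\right) \left(-90\right) + 37186}{2} = -5 + \frac{-9480 + 37186}{2} = -5 + \frac{1}{2} \cdot 27706 = -5 + 13853 = 13848$)
$- g = \left(-1\right) 13848 = -13848$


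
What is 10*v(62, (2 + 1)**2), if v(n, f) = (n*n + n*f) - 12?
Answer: 43900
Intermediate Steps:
v(n, f) = -12 + n**2 + f*n (v(n, f) = (n**2 + f*n) - 12 = -12 + n**2 + f*n)
10*v(62, (2 + 1)**2) = 10*(-12 + 62**2 + (2 + 1)**2*62) = 10*(-12 + 3844 + 3**2*62) = 10*(-12 + 3844 + 9*62) = 10*(-12 + 3844 + 558) = 10*4390 = 43900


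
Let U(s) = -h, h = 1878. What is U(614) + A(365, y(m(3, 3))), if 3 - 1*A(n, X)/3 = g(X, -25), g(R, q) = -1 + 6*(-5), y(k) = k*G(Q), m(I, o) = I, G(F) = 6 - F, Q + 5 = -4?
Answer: -1776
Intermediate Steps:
Q = -9 (Q = -5 - 4 = -9)
y(k) = 15*k (y(k) = k*(6 - 1*(-9)) = k*(6 + 9) = k*15 = 15*k)
g(R, q) = -31 (g(R, q) = -1 - 30 = -31)
A(n, X) = 102 (A(n, X) = 9 - 3*(-31) = 9 + 93 = 102)
U(s) = -1878 (U(s) = -1*1878 = -1878)
U(614) + A(365, y(m(3, 3))) = -1878 + 102 = -1776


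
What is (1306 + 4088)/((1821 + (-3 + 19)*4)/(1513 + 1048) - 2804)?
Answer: -354206/184081 ≈ -1.9242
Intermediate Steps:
(1306 + 4088)/((1821 + (-3 + 19)*4)/(1513 + 1048) - 2804) = 5394/((1821 + 16*4)/2561 - 2804) = 5394/((1821 + 64)*(1/2561) - 2804) = 5394/(1885*(1/2561) - 2804) = 5394/(145/197 - 2804) = 5394/(-552243/197) = 5394*(-197/552243) = -354206/184081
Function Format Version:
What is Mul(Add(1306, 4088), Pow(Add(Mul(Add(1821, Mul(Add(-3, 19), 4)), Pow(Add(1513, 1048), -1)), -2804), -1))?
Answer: Rational(-354206, 184081) ≈ -1.9242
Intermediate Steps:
Mul(Add(1306, 4088), Pow(Add(Mul(Add(1821, Mul(Add(-3, 19), 4)), Pow(Add(1513, 1048), -1)), -2804), -1)) = Mul(5394, Pow(Add(Mul(Add(1821, Mul(16, 4)), Pow(2561, -1)), -2804), -1)) = Mul(5394, Pow(Add(Mul(Add(1821, 64), Rational(1, 2561)), -2804), -1)) = Mul(5394, Pow(Add(Mul(1885, Rational(1, 2561)), -2804), -1)) = Mul(5394, Pow(Add(Rational(145, 197), -2804), -1)) = Mul(5394, Pow(Rational(-552243, 197), -1)) = Mul(5394, Rational(-197, 552243)) = Rational(-354206, 184081)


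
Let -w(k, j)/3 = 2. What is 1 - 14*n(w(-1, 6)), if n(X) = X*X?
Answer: -503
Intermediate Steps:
w(k, j) = -6 (w(k, j) = -3*2 = -6)
n(X) = X**2
1 - 14*n(w(-1, 6)) = 1 - 14*(-6)**2 = 1 - 14*36 = 1 - 504 = -503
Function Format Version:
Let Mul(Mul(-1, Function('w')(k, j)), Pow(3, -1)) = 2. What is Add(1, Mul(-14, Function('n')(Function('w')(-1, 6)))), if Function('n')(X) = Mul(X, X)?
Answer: -503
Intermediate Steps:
Function('w')(k, j) = -6 (Function('w')(k, j) = Mul(-3, 2) = -6)
Function('n')(X) = Pow(X, 2)
Add(1, Mul(-14, Function('n')(Function('w')(-1, 6)))) = Add(1, Mul(-14, Pow(-6, 2))) = Add(1, Mul(-14, 36)) = Add(1, -504) = -503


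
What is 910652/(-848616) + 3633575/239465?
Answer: 143272030051/10160691522 ≈ 14.101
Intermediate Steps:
910652/(-848616) + 3633575/239465 = 910652*(-1/848616) + 3633575*(1/239465) = -227663/212154 + 726715/47893 = 143272030051/10160691522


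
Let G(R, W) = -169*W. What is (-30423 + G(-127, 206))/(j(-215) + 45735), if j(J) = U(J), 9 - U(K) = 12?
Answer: -65237/45732 ≈ -1.4265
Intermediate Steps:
U(K) = -3 (U(K) = 9 - 1*12 = 9 - 12 = -3)
j(J) = -3
(-30423 + G(-127, 206))/(j(-215) + 45735) = (-30423 - 169*206)/(-3 + 45735) = (-30423 - 34814)/45732 = -65237*1/45732 = -65237/45732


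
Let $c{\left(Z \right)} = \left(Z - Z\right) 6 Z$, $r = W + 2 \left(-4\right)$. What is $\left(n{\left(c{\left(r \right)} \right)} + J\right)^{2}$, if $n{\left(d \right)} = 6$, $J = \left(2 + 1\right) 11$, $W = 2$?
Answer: $1521$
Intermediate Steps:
$J = 33$ ($J = 3 \cdot 11 = 33$)
$r = -6$ ($r = 2 + 2 \left(-4\right) = 2 - 8 = -6$)
$c{\left(Z \right)} = 0$ ($c{\left(Z \right)} = 0 \cdot 6 Z = 0 Z = 0$)
$\left(n{\left(c{\left(r \right)} \right)} + J\right)^{2} = \left(6 + 33\right)^{2} = 39^{2} = 1521$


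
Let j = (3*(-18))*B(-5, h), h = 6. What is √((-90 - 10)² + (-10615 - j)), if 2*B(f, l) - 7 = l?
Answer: 2*I*√66 ≈ 16.248*I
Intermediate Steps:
B(f, l) = 7/2 + l/2
j = -351 (j = (3*(-18))*(7/2 + (½)*6) = -54*(7/2 + 3) = -54*13/2 = -351)
√((-90 - 10)² + (-10615 - j)) = √((-90 - 10)² + (-10615 - 1*(-351))) = √((-100)² + (-10615 + 351)) = √(10000 - 10264) = √(-264) = 2*I*√66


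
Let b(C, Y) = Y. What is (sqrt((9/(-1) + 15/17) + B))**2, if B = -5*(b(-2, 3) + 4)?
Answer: -733/17 ≈ -43.118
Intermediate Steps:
B = -35 (B = -5*(3 + 4) = -5*7 = -35)
(sqrt((9/(-1) + 15/17) + B))**2 = (sqrt((9/(-1) + 15/17) - 35))**2 = (sqrt((9*(-1) + 15*(1/17)) - 35))**2 = (sqrt((-9 + 15/17) - 35))**2 = (sqrt(-138/17 - 35))**2 = (sqrt(-733/17))**2 = (I*sqrt(12461)/17)**2 = -733/17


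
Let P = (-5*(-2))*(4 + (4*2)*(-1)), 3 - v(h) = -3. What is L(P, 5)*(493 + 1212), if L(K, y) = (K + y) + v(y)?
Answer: -49445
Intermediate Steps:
v(h) = 6 (v(h) = 3 - 1*(-3) = 3 + 3 = 6)
P = -40 (P = 10*(4 + 8*(-1)) = 10*(4 - 8) = 10*(-4) = -40)
L(K, y) = 6 + K + y (L(K, y) = (K + y) + 6 = 6 + K + y)
L(P, 5)*(493 + 1212) = (6 - 40 + 5)*(493 + 1212) = -29*1705 = -49445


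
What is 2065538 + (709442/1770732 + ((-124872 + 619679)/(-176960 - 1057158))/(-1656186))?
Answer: 622975057668614890472609/301604200373520828 ≈ 2.0655e+6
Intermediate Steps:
2065538 + (709442/1770732 + ((-124872 + 619679)/(-176960 - 1057158))/(-1656186)) = 2065538 + (709442*(1/1770732) + (494807/(-1234118))*(-1/1656186)) = 2065538 + (354721/885366 + (494807*(-1/1234118))*(-1/1656186)) = 2065538 + (354721/885366 - 494807/1234118*(-1/1656186)) = 2065538 + (354721/885366 + 494807/2043928953948) = 2065538 + 120837493426447145/301604200373520828 = 622975057668614890472609/301604200373520828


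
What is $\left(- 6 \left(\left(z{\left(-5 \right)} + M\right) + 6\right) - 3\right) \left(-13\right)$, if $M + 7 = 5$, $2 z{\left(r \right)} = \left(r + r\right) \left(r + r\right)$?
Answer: $4251$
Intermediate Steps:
$z{\left(r \right)} = 2 r^{2}$ ($z{\left(r \right)} = \frac{\left(r + r\right) \left(r + r\right)}{2} = \frac{2 r 2 r}{2} = \frac{4 r^{2}}{2} = 2 r^{2}$)
$M = -2$ ($M = -7 + 5 = -2$)
$\left(- 6 \left(\left(z{\left(-5 \right)} + M\right) + 6\right) - 3\right) \left(-13\right) = \left(- 6 \left(\left(2 \left(-5\right)^{2} - 2\right) + 6\right) - 3\right) \left(-13\right) = \left(- 6 \left(\left(2 \cdot 25 - 2\right) + 6\right) - 3\right) \left(-13\right) = \left(- 6 \left(\left(50 - 2\right) + 6\right) - 3\right) \left(-13\right) = \left(- 6 \left(48 + 6\right) - 3\right) \left(-13\right) = \left(\left(-6\right) 54 - 3\right) \left(-13\right) = \left(-324 - 3\right) \left(-13\right) = \left(-327\right) \left(-13\right) = 4251$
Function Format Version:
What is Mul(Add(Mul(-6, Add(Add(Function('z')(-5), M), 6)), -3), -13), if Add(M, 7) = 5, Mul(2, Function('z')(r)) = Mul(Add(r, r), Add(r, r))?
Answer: 4251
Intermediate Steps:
Function('z')(r) = Mul(2, Pow(r, 2)) (Function('z')(r) = Mul(Rational(1, 2), Mul(Add(r, r), Add(r, r))) = Mul(Rational(1, 2), Mul(Mul(2, r), Mul(2, r))) = Mul(Rational(1, 2), Mul(4, Pow(r, 2))) = Mul(2, Pow(r, 2)))
M = -2 (M = Add(-7, 5) = -2)
Mul(Add(Mul(-6, Add(Add(Function('z')(-5), M), 6)), -3), -13) = Mul(Add(Mul(-6, Add(Add(Mul(2, Pow(-5, 2)), -2), 6)), -3), -13) = Mul(Add(Mul(-6, Add(Add(Mul(2, 25), -2), 6)), -3), -13) = Mul(Add(Mul(-6, Add(Add(50, -2), 6)), -3), -13) = Mul(Add(Mul(-6, Add(48, 6)), -3), -13) = Mul(Add(Mul(-6, 54), -3), -13) = Mul(Add(-324, -3), -13) = Mul(-327, -13) = 4251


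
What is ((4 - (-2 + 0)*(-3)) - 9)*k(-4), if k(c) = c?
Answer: 44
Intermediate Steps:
((4 - (-2 + 0)*(-3)) - 9)*k(-4) = ((4 - (-2 + 0)*(-3)) - 9)*(-4) = ((4 - (-2)*(-3)) - 9)*(-4) = ((4 - 1*6) - 9)*(-4) = ((4 - 6) - 9)*(-4) = (-2 - 9)*(-4) = -11*(-4) = 44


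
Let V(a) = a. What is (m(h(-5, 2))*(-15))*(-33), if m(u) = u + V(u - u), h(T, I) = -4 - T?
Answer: 495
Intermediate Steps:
m(u) = u (m(u) = u + (u - u) = u + 0 = u)
(m(h(-5, 2))*(-15))*(-33) = ((-4 - 1*(-5))*(-15))*(-33) = ((-4 + 5)*(-15))*(-33) = (1*(-15))*(-33) = -15*(-33) = 495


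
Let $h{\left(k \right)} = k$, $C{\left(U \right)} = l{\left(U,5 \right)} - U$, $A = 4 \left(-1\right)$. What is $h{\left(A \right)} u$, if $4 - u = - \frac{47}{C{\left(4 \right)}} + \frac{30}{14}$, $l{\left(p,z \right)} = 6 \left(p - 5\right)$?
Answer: $\frac{398}{35} \approx 11.371$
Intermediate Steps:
$A = -4$
$l{\left(p,z \right)} = -30 + 6 p$ ($l{\left(p,z \right)} = 6 \left(-5 + p\right) = -30 + 6 p$)
$C{\left(U \right)} = -30 + 5 U$ ($C{\left(U \right)} = \left(-30 + 6 U\right) - U = -30 + 5 U$)
$u = - \frac{199}{70}$ ($u = 4 - \left(- \frac{47}{-30 + 5 \cdot 4} + \frac{30}{14}\right) = 4 - \left(- \frac{47}{-30 + 20} + 30 \cdot \frac{1}{14}\right) = 4 - \left(- \frac{47}{-10} + \frac{15}{7}\right) = 4 - \left(\left(-47\right) \left(- \frac{1}{10}\right) + \frac{15}{7}\right) = 4 - \left(\frac{47}{10} + \frac{15}{7}\right) = 4 - \frac{479}{70} = - \frac{199}{70} \approx -2.8429$)
$h{\left(A \right)} u = \left(-4\right) \left(- \frac{199}{70}\right) = \frac{398}{35}$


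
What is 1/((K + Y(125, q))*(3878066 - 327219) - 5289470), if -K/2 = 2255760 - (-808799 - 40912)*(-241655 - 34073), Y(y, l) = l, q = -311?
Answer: 1/1663833578650085625 ≈ 6.0102e-19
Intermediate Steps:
K = 468573717696 (K = -2*(2255760 - (-808799 - 40912)*(-241655 - 34073)) = -2*(2255760 - (-849711)*(-275728)) = -2*(2255760 - 1*234289114608) = -2*(2255760 - 234289114608) = -2*(-234286858848) = 468573717696)
1/((K + Y(125, q))*(3878066 - 327219) - 5289470) = 1/((468573717696 - 311)*(3878066 - 327219) - 5289470) = 1/(468573717385*3550847 - 5289470) = 1/(1663833578655375095 - 5289470) = 1/1663833578650085625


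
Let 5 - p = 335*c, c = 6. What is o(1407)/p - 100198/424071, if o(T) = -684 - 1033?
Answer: 527232917/850262355 ≈ 0.62008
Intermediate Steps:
o(T) = -1717
p = -2005 (p = 5 - 335*6 = 5 - 1*2010 = 5 - 2010 = -2005)
o(1407)/p - 100198/424071 = -1717/(-2005) - 100198/424071 = -1717*(-1/2005) - 100198*1/424071 = 1717/2005 - 100198/424071 = 527232917/850262355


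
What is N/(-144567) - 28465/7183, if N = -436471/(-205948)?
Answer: -847499678919133/213861502678428 ≈ -3.9628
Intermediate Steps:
N = 436471/205948 (N = -436471*(-1/205948) = 436471/205948 ≈ 2.1193)
N/(-144567) - 28465/7183 = (436471/205948)/(-144567) - 28465/7183 = (436471/205948)*(-1/144567) - 28465*1/7183 = -436471/29773284516 - 28465/7183 = -847499678919133/213861502678428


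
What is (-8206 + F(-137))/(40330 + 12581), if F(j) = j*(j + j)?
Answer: 29332/52911 ≈ 0.55437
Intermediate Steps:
F(j) = 2*j² (F(j) = j*(2*j) = 2*j²)
(-8206 + F(-137))/(40330 + 12581) = (-8206 + 2*(-137)²)/(40330 + 12581) = (-8206 + 2*18769)/52911 = (-8206 + 37538)*(1/52911) = 29332*(1/52911) = 29332/52911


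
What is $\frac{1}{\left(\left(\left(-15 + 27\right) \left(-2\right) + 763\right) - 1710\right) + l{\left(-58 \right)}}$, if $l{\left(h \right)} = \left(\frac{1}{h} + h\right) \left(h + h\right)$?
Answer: $\frac{1}{5759} \approx 0.00017364$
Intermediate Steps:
$l{\left(h \right)} = 2 h \left(h + \frac{1}{h}\right)$ ($l{\left(h \right)} = \left(h + \frac{1}{h}\right) 2 h = 2 h \left(h + \frac{1}{h}\right)$)
$\frac{1}{\left(\left(\left(-15 + 27\right) \left(-2\right) + 763\right) - 1710\right) + l{\left(-58 \right)}} = \frac{1}{\left(\left(\left(-15 + 27\right) \left(-2\right) + 763\right) - 1710\right) + \left(2 + 2 \left(-58\right)^{2}\right)} = \frac{1}{\left(\left(12 \left(-2\right) + 763\right) - 1710\right) + \left(2 + 2 \cdot 3364\right)} = \frac{1}{\left(\left(-24 + 763\right) - 1710\right) + \left(2 + 6728\right)} = \frac{1}{\left(739 - 1710\right) + 6730} = \frac{1}{-971 + 6730} = \frac{1}{5759}$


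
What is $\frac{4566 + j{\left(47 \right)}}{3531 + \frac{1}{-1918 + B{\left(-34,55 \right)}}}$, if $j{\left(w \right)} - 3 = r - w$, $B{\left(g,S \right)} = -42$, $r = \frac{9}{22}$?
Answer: $\frac{97503140}{76128349} \approx 1.2808$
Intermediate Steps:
$r = \frac{9}{22}$ ($r = 9 \cdot \frac{1}{22} = \frac{9}{22} \approx 0.40909$)
$j{\left(w \right)} = \frac{75}{22} - w$ ($j{\left(w \right)} = 3 - \left(- \frac{9}{22} + w\right) = \frac{75}{22} - w$)
$\frac{4566 + j{\left(47 \right)}}{3531 + \frac{1}{-1918 + B{\left(-34,55 \right)}}} = \frac{4566 + \left(\frac{75}{22} - 47\right)}{3531 + \frac{1}{-1918 - 42}} = \frac{4566 + \left(\frac{75}{22} - 47\right)}{3531 + \frac{1}{-1960}} = \frac{4566 - \frac{959}{22}}{3531 - \frac{1}{1960}} = \frac{99493}{22 \cdot \frac{6920759}{1960}} = \frac{99493}{22} \cdot \frac{1960}{6920759} = \frac{97503140}{76128349}$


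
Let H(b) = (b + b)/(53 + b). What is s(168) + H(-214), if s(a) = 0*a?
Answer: 428/161 ≈ 2.6584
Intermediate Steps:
s(a) = 0
H(b) = 2*b/(53 + b) (H(b) = (2*b)/(53 + b) = 2*b/(53 + b))
s(168) + H(-214) = 0 + 2*(-214)/(53 - 214) = 0 + 2*(-214)/(-161) = 0 + 2*(-214)*(-1/161) = 0 + 428/161 = 428/161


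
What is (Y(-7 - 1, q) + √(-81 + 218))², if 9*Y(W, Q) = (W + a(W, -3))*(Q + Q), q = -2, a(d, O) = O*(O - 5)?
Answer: 15193/81 - 128*√137/9 ≈ 21.101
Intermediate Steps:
a(d, O) = O*(-5 + O)
Y(W, Q) = 2*Q*(24 + W)/9 (Y(W, Q) = ((W - 3*(-5 - 3))*(Q + Q))/9 = ((W - 3*(-8))*(2*Q))/9 = ((W + 24)*(2*Q))/9 = ((24 + W)*(2*Q))/9 = (2*Q*(24 + W))/9 = 2*Q*(24 + W)/9)
(Y(-7 - 1, q) + √(-81 + 218))² = ((2/9)*(-2)*(24 + (-7 - 1)) + √(-81 + 218))² = ((2/9)*(-2)*(24 - 8) + √137)² = ((2/9)*(-2)*16 + √137)² = (-64/9 + √137)²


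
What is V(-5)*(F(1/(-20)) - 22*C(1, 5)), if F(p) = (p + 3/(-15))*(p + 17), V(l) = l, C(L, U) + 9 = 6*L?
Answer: -4941/16 ≈ -308.81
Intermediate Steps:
C(L, U) = -9 + 6*L
F(p) = (17 + p)*(-⅕ + p) (F(p) = (p + 3*(-1/15))*(17 + p) = (p - ⅕)*(17 + p) = (-⅕ + p)*(17 + p) = (17 + p)*(-⅕ + p))
V(-5)*(F(1/(-20)) - 22*C(1, 5)) = -5*((-17/5 + (1/(-20))² + (84/5)/(-20)) - 22*(-9 + 6*1)) = -5*((-17/5 + (-1/20)² + (84/5)*(-1/20)) - 22*(-9 + 6)) = -5*((-17/5 + 1/400 - 21/25) - 22*(-3)) = -5*(-339/80 + 66) = -5*4941/80 = -4941/16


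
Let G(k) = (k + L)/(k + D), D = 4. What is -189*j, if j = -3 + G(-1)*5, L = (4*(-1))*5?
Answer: 7182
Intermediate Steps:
L = -20 (L = -4*5 = -20)
G(k) = (-20 + k)/(4 + k) (G(k) = (k - 20)/(k + 4) = (-20 + k)/(4 + k))
j = -38 (j = -3 + ((-20 - 1)/(4 - 1))*5 = -3 + (-21/3)*5 = -3 + ((1/3)*(-21))*5 = -3 - 7*5 = -3 - 35 = -38)
-189*j = -189*(-38) = 7182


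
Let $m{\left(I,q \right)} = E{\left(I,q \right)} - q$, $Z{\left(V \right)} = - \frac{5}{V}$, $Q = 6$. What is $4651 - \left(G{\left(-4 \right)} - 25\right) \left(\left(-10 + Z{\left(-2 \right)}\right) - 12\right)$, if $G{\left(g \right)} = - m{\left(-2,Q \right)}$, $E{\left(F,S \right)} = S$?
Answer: $\frac{8327}{2} \approx 4163.5$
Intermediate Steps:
$m{\left(I,q \right)} = 0$ ($m{\left(I,q \right)} = q - q = 0$)
$G{\left(g \right)} = 0$ ($G{\left(g \right)} = \left(-1\right) 0 = 0$)
$4651 - \left(G{\left(-4 \right)} - 25\right) \left(\left(-10 + Z{\left(-2 \right)}\right) - 12\right) = 4651 - \left(0 - 25\right) \left(\left(-10 - \frac{5}{-2}\right) - 12\right) = 4651 - - 25 \left(\left(-10 - - \frac{5}{2}\right) - 12\right) = 4651 - - 25 \left(\left(-10 + \frac{5}{2}\right) - 12\right) = 4651 - - 25 \left(- \frac{15}{2} - 12\right) = 4651 - \left(-25\right) \left(- \frac{39}{2}\right) = 4651 - \frac{975}{2} = \frac{8327}{2}$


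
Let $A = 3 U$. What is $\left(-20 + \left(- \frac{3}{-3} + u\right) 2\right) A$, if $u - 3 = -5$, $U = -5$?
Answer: $330$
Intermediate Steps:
$u = -2$ ($u = 3 - 5 = -2$)
$A = -15$ ($A = 3 \left(-5\right) = -15$)
$\left(-20 + \left(- \frac{3}{-3} + u\right) 2\right) A = \left(-20 + \left(- \frac{3}{-3} - 2\right) 2\right) \left(-15\right) = \left(-20 + \left(\left(-3\right) \left(- \frac{1}{3}\right) - 2\right) 2\right) \left(-15\right) = \left(-20 + \left(1 - 2\right) 2\right) \left(-15\right) = \left(-20 - 2\right) \left(-15\right) = \left(-22\right) \left(-15\right) = 330$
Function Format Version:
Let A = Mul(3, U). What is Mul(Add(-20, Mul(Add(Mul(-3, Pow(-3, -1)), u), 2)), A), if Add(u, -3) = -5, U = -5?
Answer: 330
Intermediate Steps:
u = -2 (u = Add(3, -5) = -2)
A = -15 (A = Mul(3, -5) = -15)
Mul(Add(-20, Mul(Add(Mul(-3, Pow(-3, -1)), u), 2)), A) = Mul(Add(-20, Mul(Add(Mul(-3, Pow(-3, -1)), -2), 2)), -15) = Mul(Add(-20, Mul(Add(Mul(-3, Rational(-1, 3)), -2), 2)), -15) = Mul(Add(-20, Mul(Add(1, -2), 2)), -15) = Mul(Add(-20, Mul(-1, 2)), -15) = Mul(Add(-20, -2), -15) = Mul(-22, -15) = 330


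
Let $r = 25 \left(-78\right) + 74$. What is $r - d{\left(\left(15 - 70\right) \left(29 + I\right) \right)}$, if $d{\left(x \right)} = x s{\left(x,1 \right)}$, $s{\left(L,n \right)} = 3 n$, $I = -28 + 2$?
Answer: $-1381$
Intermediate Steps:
$I = -26$
$d{\left(x \right)} = 3 x$ ($d{\left(x \right)} = x 3 \cdot 1 = x 3 = 3 x$)
$r = -1876$ ($r = -1950 + 74 = -1876$)
$r - d{\left(\left(15 - 70\right) \left(29 + I\right) \right)} = -1876 - 3 \left(15 - 70\right) \left(29 - 26\right) = -1876 - 3 \left(\left(-55\right) 3\right) = -1876 - 3 \left(-165\right) = -1876 - -495 = -1876 + 495 = -1381$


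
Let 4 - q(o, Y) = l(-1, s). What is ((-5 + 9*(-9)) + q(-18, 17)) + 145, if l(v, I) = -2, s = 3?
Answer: 65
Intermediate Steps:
q(o, Y) = 6 (q(o, Y) = 4 - 1*(-2) = 4 + 2 = 6)
((-5 + 9*(-9)) + q(-18, 17)) + 145 = ((-5 + 9*(-9)) + 6) + 145 = ((-5 - 81) + 6) + 145 = (-86 + 6) + 145 = -80 + 145 = 65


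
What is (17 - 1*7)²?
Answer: 100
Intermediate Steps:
(17 - 1*7)² = (17 - 7)² = 10² = 100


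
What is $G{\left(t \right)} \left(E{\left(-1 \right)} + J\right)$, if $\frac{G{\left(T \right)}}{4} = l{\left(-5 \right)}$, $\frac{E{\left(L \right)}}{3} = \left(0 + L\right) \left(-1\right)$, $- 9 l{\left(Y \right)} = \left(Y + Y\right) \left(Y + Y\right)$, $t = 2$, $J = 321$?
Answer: $-14400$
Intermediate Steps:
$l{\left(Y \right)} = - \frac{4 Y^{2}}{9}$ ($l{\left(Y \right)} = - \frac{\left(Y + Y\right) \left(Y + Y\right)}{9} = - \frac{2 Y 2 Y}{9} = - \frac{4 Y^{2}}{9}$)
$E{\left(L \right)} = - 3 L$ ($E{\left(L \right)} = 3 \left(0 + L\right) \left(-1\right) = 3 L \left(-1\right) = 3 \left(- L\right) = - 3 L$)
$G{\left(T \right)} = - \frac{400}{9}$ ($G{\left(T \right)} = 4 \left(- \frac{4 \left(-5\right)^{2}}{9}\right) = 4 \left(\left(- \frac{4}{9}\right) 25\right) = 4 \left(- \frac{100}{9}\right) = - \frac{400}{9}$)
$G{\left(t \right)} \left(E{\left(-1 \right)} + J\right) = - \frac{400 \left(\left(-3\right) \left(-1\right) + 321\right)}{9} = - \frac{400 \left(3 + 321\right)}{9} = \left(- \frac{400}{9}\right) 324 = -14400$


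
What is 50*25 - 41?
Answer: 1209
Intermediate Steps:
50*25 - 41 = 1250 - 41 = 1209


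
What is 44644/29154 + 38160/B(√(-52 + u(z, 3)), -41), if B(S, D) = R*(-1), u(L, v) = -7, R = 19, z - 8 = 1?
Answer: -555834202/276963 ≈ -2006.9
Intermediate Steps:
z = 9 (z = 8 + 1 = 9)
B(S, D) = -19 (B(S, D) = 19*(-1) = -19)
44644/29154 + 38160/B(√(-52 + u(z, 3)), -41) = 44644/29154 + 38160/(-19) = 44644*(1/29154) + 38160*(-1/19) = 22322/14577 - 38160/19 = -555834202/276963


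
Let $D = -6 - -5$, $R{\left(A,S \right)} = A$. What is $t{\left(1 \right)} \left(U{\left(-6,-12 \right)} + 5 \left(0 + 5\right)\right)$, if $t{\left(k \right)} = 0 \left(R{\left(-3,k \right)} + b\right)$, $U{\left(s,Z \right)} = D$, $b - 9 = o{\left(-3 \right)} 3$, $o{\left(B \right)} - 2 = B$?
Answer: $0$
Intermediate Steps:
$o{\left(B \right)} = 2 + B$
$D = -1$ ($D = -6 + 5 = -1$)
$b = 6$ ($b = 9 + \left(2 - 3\right) 3 = 9 - 3 = 6$)
$U{\left(s,Z \right)} = -1$
$t{\left(k \right)} = 0$ ($t{\left(k \right)} = 0 \left(-3 + 6\right) = 0 \cdot 3 = 0$)
$t{\left(1 \right)} \left(U{\left(-6,-12 \right)} + 5 \left(0 + 5\right)\right) = 0 \left(-1 + 5 \left(0 + 5\right)\right) = 0 \left(-1 + 5 \cdot 5\right) = 0 \left(-1 + 25\right) = 0 \cdot 24 = 0$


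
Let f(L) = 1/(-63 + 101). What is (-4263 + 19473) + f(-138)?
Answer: 577981/38 ≈ 15210.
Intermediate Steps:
f(L) = 1/38
(-4263 + 19473) + f(-138) = (-4263 + 19473) + 1/38 = 15210 + 1/38 = 577981/38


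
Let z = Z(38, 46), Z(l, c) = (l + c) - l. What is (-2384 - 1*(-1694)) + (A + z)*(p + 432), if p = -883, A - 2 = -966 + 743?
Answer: 78235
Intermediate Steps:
A = -221 (A = 2 + (-966 + 743) = 2 - 223 = -221)
Z(l, c) = c (Z(l, c) = (c + l) - l = c)
z = 46
(-2384 - 1*(-1694)) + (A + z)*(p + 432) = (-2384 - 1*(-1694)) + (-221 + 46)*(-883 + 432) = (-2384 + 1694) - 175*(-451) = -690 + 78925 = 78235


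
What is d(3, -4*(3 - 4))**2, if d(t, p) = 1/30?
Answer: 1/900 ≈ 0.0011111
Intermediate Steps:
d(t, p) = 1/30
d(3, -4*(3 - 4))**2 = (1/30)**2 = 1/900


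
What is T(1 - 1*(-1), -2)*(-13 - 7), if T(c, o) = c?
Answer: -40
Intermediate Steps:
T(1 - 1*(-1), -2)*(-13 - 7) = (1 - 1*(-1))*(-13 - 7) = (1 + 1)*(-20) = 2*(-20) = -40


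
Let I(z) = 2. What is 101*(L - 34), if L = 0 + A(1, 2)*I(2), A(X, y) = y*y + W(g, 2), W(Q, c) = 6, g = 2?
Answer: -1414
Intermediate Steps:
A(X, y) = 6 + y² (A(X, y) = y*y + 6 = y² + 6 = 6 + y²)
L = 20 (L = 0 + (6 + 2²)*2 = 0 + (6 + 4)*2 = 0 + 10*2 = 0 + 20 = 20)
101*(L - 34) = 101*(20 - 34) = 101*(-14) = -1414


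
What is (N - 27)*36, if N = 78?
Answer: 1836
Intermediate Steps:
(N - 27)*36 = (78 - 27)*36 = 51*36 = 1836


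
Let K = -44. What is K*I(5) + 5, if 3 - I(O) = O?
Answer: 93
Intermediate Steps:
I(O) = 3 - O
K*I(5) + 5 = -44*(3 - 1*5) + 5 = -44*(3 - 5) + 5 = -44*(-2) + 5 = 88 + 5 = 93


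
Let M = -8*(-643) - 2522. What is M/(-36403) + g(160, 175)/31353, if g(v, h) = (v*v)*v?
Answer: 149024480434/1141343259 ≈ 130.57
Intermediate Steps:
g(v, h) = v**3 (g(v, h) = v**2*v = v**3)
M = 2622 (M = 5144 - 2522 = 2622)
M/(-36403) + g(160, 175)/31353 = 2622/(-36403) + 160**3/31353 = 2622*(-1/36403) + 4096000*(1/31353) = -2622/36403 + 4096000/31353 = 149024480434/1141343259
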